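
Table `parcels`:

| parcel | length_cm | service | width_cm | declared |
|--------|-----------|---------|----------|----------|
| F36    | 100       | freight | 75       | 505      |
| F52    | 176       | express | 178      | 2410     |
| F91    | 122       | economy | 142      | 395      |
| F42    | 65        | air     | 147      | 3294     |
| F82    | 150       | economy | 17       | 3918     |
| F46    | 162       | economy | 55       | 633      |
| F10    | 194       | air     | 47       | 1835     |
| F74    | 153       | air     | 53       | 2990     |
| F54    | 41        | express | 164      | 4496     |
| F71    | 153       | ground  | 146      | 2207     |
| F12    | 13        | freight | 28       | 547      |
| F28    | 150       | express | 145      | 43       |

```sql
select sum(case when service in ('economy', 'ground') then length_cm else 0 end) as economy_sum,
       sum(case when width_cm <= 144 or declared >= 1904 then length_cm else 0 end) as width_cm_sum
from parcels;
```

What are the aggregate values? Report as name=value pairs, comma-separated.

[economy_sum: service in ('economy', 'ground')]
parcel=F36: ✗
parcel=F52: ✗
parcel=F91: ✓ → 122
parcel=F42: ✗
parcel=F82: ✓ → 150
parcel=F46: ✓ → 162
parcel=F10: ✗
parcel=F74: ✗
parcel=F54: ✗
parcel=F71: ✓ → 153
parcel=F12: ✗
parcel=F28: ✗
economy_sum = 122 + 150 + 162 + 153 = 587
—
[width_cm_sum: width_cm <= 144 or declared >= 1904]
parcel=F36: ✓ → 100
parcel=F52: ✓ → 176
parcel=F91: ✓ → 122
parcel=F42: ✓ → 65
parcel=F82: ✓ → 150
parcel=F46: ✓ → 162
parcel=F10: ✓ → 194
parcel=F74: ✓ → 153
parcel=F54: ✓ → 41
parcel=F71: ✓ → 153
parcel=F12: ✓ → 13
parcel=F28: ✗
width_cm_sum = 100 + 176 + 122 + 65 + 150 + 162 + 194 + 153 + 41 + 153 + 13 = 1329

economy_sum=587, width_cm_sum=1329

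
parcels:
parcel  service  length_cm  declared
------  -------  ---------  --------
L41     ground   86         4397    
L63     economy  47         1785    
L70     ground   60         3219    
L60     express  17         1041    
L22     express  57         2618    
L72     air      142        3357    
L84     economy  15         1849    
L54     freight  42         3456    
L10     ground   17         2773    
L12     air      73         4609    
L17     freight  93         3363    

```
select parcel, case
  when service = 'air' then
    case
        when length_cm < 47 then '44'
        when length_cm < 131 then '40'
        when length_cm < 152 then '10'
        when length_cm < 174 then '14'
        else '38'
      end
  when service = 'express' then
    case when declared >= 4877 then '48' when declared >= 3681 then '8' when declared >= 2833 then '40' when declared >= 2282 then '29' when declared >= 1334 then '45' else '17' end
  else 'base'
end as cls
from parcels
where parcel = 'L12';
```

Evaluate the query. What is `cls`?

parcel = L12: service=air, length_cm=73, declared=4609.
service='air' → inner[length_cm < 131] → 40

40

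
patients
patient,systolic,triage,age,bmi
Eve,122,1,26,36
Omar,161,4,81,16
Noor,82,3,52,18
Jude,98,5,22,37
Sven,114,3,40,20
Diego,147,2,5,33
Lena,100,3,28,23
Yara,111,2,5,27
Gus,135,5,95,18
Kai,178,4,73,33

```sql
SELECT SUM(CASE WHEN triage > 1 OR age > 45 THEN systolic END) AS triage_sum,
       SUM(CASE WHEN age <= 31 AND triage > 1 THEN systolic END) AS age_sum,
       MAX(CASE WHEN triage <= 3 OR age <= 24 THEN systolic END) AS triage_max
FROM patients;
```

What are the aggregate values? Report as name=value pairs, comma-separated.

[triage_sum: triage > 1 OR age > 45]
patient=Eve: ✗
patient=Omar: ✓ → 161
patient=Noor: ✓ → 82
patient=Jude: ✓ → 98
patient=Sven: ✓ → 114
patient=Diego: ✓ → 147
patient=Lena: ✓ → 100
patient=Yara: ✓ → 111
patient=Gus: ✓ → 135
patient=Kai: ✓ → 178
triage_sum = 161 + 82 + 98 + 114 + 147 + 100 + 111 + 135 + 178 = 1126
—
[age_sum: age <= 31 AND triage > 1]
patient=Eve: ✗
patient=Omar: ✗
patient=Noor: ✗
patient=Jude: ✓ → 98
patient=Sven: ✗
patient=Diego: ✓ → 147
patient=Lena: ✓ → 100
patient=Yara: ✓ → 111
patient=Gus: ✗
patient=Kai: ✗
age_sum = 98 + 147 + 100 + 111 = 456
—
[triage_max: triage <= 3 OR age <= 24]
patient=Eve: ✓ → 122
patient=Omar: ✗
patient=Noor: ✓ → 82
patient=Jude: ✓ → 98
patient=Sven: ✓ → 114
patient=Diego: ✓ → 147
patient=Lena: ✓ → 100
patient=Yara: ✓ → 111
patient=Gus: ✗
patient=Kai: ✗
triage_max = MAX(122, 82, 98, 114, 147, 100, 111) = 147

triage_sum=1126, age_sum=456, triage_max=147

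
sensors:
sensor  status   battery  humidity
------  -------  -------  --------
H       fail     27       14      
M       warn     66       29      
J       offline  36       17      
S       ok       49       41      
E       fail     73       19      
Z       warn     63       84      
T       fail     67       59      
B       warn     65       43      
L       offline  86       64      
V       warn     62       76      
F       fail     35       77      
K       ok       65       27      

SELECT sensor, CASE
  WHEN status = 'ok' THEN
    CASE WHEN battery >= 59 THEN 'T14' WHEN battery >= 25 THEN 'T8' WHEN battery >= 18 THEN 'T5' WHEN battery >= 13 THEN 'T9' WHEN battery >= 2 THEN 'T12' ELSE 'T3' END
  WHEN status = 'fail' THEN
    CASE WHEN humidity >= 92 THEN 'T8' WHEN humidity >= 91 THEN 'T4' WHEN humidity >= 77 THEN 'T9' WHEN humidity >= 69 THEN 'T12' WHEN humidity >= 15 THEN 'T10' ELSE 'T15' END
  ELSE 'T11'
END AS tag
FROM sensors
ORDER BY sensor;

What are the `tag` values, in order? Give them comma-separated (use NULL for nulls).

T11, T10, T9, T15, T11, T14, T11, T11, T8, T10, T11, T11

sensor=B: status='warn' → outer ELSE → T11
sensor=E: status='fail' → inner[humidity >= 15] → T10
sensor=F: status='fail' → inner[humidity >= 77] → T9
sensor=H: status='fail' → inner[ELSE] → T15
sensor=J: status='offline' → outer ELSE → T11
sensor=K: status='ok' → inner[battery >= 59] → T14
sensor=L: status='offline' → outer ELSE → T11
sensor=M: status='warn' → outer ELSE → T11
sensor=S: status='ok' → inner[battery >= 25] → T8
sensor=T: status='fail' → inner[humidity >= 15] → T10
sensor=V: status='warn' → outer ELSE → T11
sensor=Z: status='warn' → outer ELSE → T11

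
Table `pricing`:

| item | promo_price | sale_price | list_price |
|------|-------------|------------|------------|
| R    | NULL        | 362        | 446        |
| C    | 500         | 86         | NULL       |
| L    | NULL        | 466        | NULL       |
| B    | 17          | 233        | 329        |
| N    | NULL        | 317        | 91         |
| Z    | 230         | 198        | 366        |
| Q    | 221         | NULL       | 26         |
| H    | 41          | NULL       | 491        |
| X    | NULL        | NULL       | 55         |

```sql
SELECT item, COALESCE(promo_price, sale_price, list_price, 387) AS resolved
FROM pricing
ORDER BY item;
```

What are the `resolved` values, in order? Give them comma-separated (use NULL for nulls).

item=B: promo_price=17 → 17
item=C: promo_price=500 → 500
item=H: promo_price=41 → 41
item=L: promo_price=NULL, sale_price=466 → 466
item=N: promo_price=NULL, sale_price=317 → 317
item=Q: promo_price=221 → 221
item=R: promo_price=NULL, sale_price=362 → 362
item=X: promo_price=NULL, sale_price=NULL, list_price=55 → 55
item=Z: promo_price=230 → 230

17, 500, 41, 466, 317, 221, 362, 55, 230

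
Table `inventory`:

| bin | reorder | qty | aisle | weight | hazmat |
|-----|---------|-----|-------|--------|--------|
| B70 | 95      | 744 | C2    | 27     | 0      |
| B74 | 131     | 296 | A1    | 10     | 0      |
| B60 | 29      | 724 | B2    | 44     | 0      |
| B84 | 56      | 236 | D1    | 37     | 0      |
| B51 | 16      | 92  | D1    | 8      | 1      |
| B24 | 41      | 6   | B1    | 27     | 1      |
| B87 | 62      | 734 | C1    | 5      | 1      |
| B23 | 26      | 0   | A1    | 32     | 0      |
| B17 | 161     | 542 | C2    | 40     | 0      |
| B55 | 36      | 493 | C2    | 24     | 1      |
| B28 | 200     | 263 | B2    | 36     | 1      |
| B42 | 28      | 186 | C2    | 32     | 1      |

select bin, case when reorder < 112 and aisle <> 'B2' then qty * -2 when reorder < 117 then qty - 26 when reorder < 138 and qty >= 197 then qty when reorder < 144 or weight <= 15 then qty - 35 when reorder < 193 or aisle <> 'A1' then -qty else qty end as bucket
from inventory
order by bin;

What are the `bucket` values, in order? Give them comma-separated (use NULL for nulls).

bin=B17: reorder < 193 or aisle <> 'A1' → -542
bin=B23: reorder < 112 and aisle <> 'B2' → 0
bin=B24: reorder < 112 and aisle <> 'B2' → -12
bin=B28: reorder < 193 or aisle <> 'A1' → -263
bin=B42: reorder < 112 and aisle <> 'B2' → -372
bin=B51: reorder < 112 and aisle <> 'B2' → -184
bin=B55: reorder < 112 and aisle <> 'B2' → -986
bin=B60: reorder < 117 → 698
bin=B70: reorder < 112 and aisle <> 'B2' → -1488
bin=B74: reorder < 138 and qty >= 197 → 296
bin=B84: reorder < 112 and aisle <> 'B2' → -472
bin=B87: reorder < 112 and aisle <> 'B2' → -1468

-542, 0, -12, -263, -372, -184, -986, 698, -1488, 296, -472, -1468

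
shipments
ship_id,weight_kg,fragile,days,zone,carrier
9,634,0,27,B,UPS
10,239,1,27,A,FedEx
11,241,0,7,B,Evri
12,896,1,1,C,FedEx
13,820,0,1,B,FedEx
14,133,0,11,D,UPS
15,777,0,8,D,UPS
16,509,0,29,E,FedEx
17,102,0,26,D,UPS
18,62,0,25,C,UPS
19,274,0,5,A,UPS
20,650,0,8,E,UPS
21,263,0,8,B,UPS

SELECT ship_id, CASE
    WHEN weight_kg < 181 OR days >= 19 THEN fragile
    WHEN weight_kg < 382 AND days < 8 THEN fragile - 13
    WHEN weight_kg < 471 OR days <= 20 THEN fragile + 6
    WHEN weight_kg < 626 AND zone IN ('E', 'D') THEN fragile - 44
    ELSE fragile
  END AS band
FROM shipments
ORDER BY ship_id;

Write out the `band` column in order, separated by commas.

ship_id=9: weight_kg < 181 OR days >= 19 → 0
ship_id=10: weight_kg < 181 OR days >= 19 → 1
ship_id=11: weight_kg < 382 AND days < 8 → -13
ship_id=12: weight_kg < 471 OR days <= 20 → 7
ship_id=13: weight_kg < 471 OR days <= 20 → 6
ship_id=14: weight_kg < 181 OR days >= 19 → 0
ship_id=15: weight_kg < 471 OR days <= 20 → 6
ship_id=16: weight_kg < 181 OR days >= 19 → 0
ship_id=17: weight_kg < 181 OR days >= 19 → 0
ship_id=18: weight_kg < 181 OR days >= 19 → 0
ship_id=19: weight_kg < 382 AND days < 8 → -13
ship_id=20: weight_kg < 471 OR days <= 20 → 6
ship_id=21: weight_kg < 471 OR days <= 20 → 6

0, 1, -13, 7, 6, 0, 6, 0, 0, 0, -13, 6, 6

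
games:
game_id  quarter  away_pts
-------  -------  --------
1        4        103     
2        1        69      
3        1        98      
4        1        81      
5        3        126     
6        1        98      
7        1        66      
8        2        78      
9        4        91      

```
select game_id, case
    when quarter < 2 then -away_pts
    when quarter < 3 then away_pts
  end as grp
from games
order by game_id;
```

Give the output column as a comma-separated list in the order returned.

game_id=1: (no match → NULL) → NULL
game_id=2: quarter < 2 → -69
game_id=3: quarter < 2 → -98
game_id=4: quarter < 2 → -81
game_id=5: (no match → NULL) → NULL
game_id=6: quarter < 2 → -98
game_id=7: quarter < 2 → -66
game_id=8: quarter < 3 → 78
game_id=9: (no match → NULL) → NULL

NULL, -69, -98, -81, NULL, -98, -66, 78, NULL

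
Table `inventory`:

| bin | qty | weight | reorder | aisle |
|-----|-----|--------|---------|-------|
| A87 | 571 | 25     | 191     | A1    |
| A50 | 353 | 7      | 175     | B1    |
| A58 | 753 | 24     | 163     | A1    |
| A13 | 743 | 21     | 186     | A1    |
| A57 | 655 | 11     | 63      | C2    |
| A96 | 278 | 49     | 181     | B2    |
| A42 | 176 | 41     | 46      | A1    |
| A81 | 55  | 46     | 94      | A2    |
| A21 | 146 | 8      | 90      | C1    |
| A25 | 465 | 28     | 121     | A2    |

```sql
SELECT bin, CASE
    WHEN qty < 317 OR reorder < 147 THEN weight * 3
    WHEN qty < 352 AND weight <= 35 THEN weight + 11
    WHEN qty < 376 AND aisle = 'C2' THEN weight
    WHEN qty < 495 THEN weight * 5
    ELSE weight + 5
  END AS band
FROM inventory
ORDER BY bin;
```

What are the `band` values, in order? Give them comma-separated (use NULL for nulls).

bin=A13: ELSE → 26
bin=A21: qty < 317 OR reorder < 147 → 24
bin=A25: qty < 317 OR reorder < 147 → 84
bin=A42: qty < 317 OR reorder < 147 → 123
bin=A50: qty < 495 → 35
bin=A57: qty < 317 OR reorder < 147 → 33
bin=A58: ELSE → 29
bin=A81: qty < 317 OR reorder < 147 → 138
bin=A87: ELSE → 30
bin=A96: qty < 317 OR reorder < 147 → 147

26, 24, 84, 123, 35, 33, 29, 138, 30, 147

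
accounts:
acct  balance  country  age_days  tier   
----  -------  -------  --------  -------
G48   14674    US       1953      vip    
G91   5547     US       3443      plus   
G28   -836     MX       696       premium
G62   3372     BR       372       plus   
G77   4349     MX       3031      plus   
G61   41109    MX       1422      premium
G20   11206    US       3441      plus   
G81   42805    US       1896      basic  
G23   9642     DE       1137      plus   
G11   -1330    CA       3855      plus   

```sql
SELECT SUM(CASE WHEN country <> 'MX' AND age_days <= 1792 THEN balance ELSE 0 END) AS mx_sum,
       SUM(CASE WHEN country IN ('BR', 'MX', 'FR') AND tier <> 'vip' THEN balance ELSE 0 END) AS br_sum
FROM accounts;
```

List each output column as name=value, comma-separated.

[mx_sum: country <> 'MX' AND age_days <= 1792]
acct=G48: ✗
acct=G91: ✗
acct=G28: ✗
acct=G62: ✓ → 3372
acct=G77: ✗
acct=G61: ✗
acct=G20: ✗
acct=G81: ✗
acct=G23: ✓ → 9642
acct=G11: ✗
mx_sum = 3372 + 9642 = 13014
—
[br_sum: country IN ('BR', 'MX', 'FR') AND tier <> 'vip']
acct=G48: ✗
acct=G91: ✗
acct=G28: ✓ → -836
acct=G62: ✓ → 3372
acct=G77: ✓ → 4349
acct=G61: ✓ → 41109
acct=G20: ✗
acct=G81: ✗
acct=G23: ✗
acct=G11: ✗
br_sum = -836 + 3372 + 4349 + 41109 = 47994

mx_sum=13014, br_sum=47994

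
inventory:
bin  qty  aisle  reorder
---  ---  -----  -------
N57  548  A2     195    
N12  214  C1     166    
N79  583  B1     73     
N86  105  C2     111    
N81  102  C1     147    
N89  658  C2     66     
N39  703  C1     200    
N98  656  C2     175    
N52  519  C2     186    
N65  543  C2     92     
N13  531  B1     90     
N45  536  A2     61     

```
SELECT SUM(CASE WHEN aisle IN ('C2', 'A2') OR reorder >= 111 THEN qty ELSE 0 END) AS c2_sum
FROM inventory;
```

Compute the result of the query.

4584

bin=N57: ✓ → 548
bin=N12: ✓ → 214
bin=N79: ✗
bin=N86: ✓ → 105
bin=N81: ✓ → 102
bin=N89: ✓ → 658
bin=N39: ✓ → 703
bin=N98: ✓ → 656
bin=N52: ✓ → 519
bin=N65: ✓ → 543
bin=N13: ✗
bin=N45: ✓ → 536
c2_sum = 548 + 214 + 105 + 102 + 658 + 703 + 656 + 519 + 543 + 536 = 4584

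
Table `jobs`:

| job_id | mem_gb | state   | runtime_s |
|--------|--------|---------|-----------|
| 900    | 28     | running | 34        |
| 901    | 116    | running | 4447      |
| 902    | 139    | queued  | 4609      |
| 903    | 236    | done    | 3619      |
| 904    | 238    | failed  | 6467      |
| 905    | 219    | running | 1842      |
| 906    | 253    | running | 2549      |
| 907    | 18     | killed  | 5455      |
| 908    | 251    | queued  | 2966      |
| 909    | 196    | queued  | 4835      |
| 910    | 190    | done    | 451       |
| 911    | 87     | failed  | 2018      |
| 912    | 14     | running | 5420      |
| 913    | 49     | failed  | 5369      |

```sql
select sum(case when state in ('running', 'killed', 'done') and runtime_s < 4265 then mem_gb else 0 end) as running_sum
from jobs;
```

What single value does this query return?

job_id=900: ✓ → 28
job_id=901: ✗
job_id=902: ✗
job_id=903: ✓ → 236
job_id=904: ✗
job_id=905: ✓ → 219
job_id=906: ✓ → 253
job_id=907: ✗
job_id=908: ✗
job_id=909: ✗
job_id=910: ✓ → 190
job_id=911: ✗
job_id=912: ✗
job_id=913: ✗
running_sum = 28 + 236 + 219 + 253 + 190 = 926

926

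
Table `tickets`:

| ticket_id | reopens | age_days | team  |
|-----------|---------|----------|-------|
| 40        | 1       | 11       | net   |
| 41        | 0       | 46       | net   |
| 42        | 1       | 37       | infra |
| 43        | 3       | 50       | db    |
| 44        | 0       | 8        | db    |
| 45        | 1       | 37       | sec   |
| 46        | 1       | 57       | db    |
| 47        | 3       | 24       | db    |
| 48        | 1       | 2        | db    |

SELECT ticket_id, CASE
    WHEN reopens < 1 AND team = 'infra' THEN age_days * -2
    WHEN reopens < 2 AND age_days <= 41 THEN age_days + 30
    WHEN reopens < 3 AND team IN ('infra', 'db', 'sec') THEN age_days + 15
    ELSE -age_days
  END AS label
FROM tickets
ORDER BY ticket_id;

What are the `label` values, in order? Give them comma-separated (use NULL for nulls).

41, -46, 67, -50, 38, 67, 72, -24, 32

ticket_id=40: reopens < 2 AND age_days <= 41 → 41
ticket_id=41: ELSE → -46
ticket_id=42: reopens < 2 AND age_days <= 41 → 67
ticket_id=43: ELSE → -50
ticket_id=44: reopens < 2 AND age_days <= 41 → 38
ticket_id=45: reopens < 2 AND age_days <= 41 → 67
ticket_id=46: reopens < 3 AND team IN ('infra', 'db', 'sec') → 72
ticket_id=47: ELSE → -24
ticket_id=48: reopens < 2 AND age_days <= 41 → 32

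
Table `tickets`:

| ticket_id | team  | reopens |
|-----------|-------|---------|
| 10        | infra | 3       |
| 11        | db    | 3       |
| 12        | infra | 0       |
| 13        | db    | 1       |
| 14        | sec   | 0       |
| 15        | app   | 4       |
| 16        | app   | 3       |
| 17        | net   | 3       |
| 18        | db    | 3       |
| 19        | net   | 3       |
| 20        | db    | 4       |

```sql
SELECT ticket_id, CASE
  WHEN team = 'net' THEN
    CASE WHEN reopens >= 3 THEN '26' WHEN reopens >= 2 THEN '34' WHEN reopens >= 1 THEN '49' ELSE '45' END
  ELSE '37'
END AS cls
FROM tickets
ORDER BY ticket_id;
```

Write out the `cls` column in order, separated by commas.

ticket_id=10: team='infra' → outer ELSE → 37
ticket_id=11: team='db' → outer ELSE → 37
ticket_id=12: team='infra' → outer ELSE → 37
ticket_id=13: team='db' → outer ELSE → 37
ticket_id=14: team='sec' → outer ELSE → 37
ticket_id=15: team='app' → outer ELSE → 37
ticket_id=16: team='app' → outer ELSE → 37
ticket_id=17: team='net' → inner[reopens >= 3] → 26
ticket_id=18: team='db' → outer ELSE → 37
ticket_id=19: team='net' → inner[reopens >= 3] → 26
ticket_id=20: team='db' → outer ELSE → 37

37, 37, 37, 37, 37, 37, 37, 26, 37, 26, 37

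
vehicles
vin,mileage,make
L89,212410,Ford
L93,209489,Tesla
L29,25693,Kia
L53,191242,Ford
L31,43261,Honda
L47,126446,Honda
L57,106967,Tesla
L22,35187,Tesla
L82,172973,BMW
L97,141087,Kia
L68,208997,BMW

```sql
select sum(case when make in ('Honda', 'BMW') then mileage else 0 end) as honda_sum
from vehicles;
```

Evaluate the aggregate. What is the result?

551677

vin=L89: ✗
vin=L93: ✗
vin=L29: ✗
vin=L53: ✗
vin=L31: ✓ → 43261
vin=L47: ✓ → 126446
vin=L57: ✗
vin=L22: ✗
vin=L82: ✓ → 172973
vin=L97: ✗
vin=L68: ✓ → 208997
honda_sum = 43261 + 126446 + 172973 + 208997 = 551677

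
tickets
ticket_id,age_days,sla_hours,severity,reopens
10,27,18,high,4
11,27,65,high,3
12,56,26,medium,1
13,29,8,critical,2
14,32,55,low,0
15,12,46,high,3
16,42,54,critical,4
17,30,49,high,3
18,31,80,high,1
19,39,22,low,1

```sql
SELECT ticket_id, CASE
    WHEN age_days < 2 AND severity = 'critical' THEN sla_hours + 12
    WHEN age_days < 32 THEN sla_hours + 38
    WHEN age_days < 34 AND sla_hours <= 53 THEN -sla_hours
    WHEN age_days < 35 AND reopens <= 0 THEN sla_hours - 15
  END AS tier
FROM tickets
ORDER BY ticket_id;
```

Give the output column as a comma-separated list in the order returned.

56, 103, NULL, 46, 40, 84, NULL, 87, 118, NULL

ticket_id=10: age_days < 32 → 56
ticket_id=11: age_days < 32 → 103
ticket_id=12: (no match → NULL) → NULL
ticket_id=13: age_days < 32 → 46
ticket_id=14: age_days < 35 AND reopens <= 0 → 40
ticket_id=15: age_days < 32 → 84
ticket_id=16: (no match → NULL) → NULL
ticket_id=17: age_days < 32 → 87
ticket_id=18: age_days < 32 → 118
ticket_id=19: (no match → NULL) → NULL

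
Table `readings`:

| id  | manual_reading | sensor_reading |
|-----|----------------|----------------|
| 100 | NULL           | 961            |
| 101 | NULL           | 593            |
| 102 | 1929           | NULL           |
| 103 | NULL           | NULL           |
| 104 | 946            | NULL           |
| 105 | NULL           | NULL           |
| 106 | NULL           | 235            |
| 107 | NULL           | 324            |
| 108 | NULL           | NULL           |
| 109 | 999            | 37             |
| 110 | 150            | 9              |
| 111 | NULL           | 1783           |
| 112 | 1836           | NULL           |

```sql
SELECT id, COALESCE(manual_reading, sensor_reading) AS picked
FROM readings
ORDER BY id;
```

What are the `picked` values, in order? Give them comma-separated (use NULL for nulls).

id=100: manual_reading=NULL, sensor_reading=961 → 961
id=101: manual_reading=NULL, sensor_reading=593 → 593
id=102: manual_reading=1929 → 1929
id=103: manual_reading=NULL, sensor_reading=NULL (all NULL) → NULL
id=104: manual_reading=946 → 946
id=105: manual_reading=NULL, sensor_reading=NULL (all NULL) → NULL
id=106: manual_reading=NULL, sensor_reading=235 → 235
id=107: manual_reading=NULL, sensor_reading=324 → 324
id=108: manual_reading=NULL, sensor_reading=NULL (all NULL) → NULL
id=109: manual_reading=999 → 999
id=110: manual_reading=150 → 150
id=111: manual_reading=NULL, sensor_reading=1783 → 1783
id=112: manual_reading=1836 → 1836

961, 593, 1929, NULL, 946, NULL, 235, 324, NULL, 999, 150, 1783, 1836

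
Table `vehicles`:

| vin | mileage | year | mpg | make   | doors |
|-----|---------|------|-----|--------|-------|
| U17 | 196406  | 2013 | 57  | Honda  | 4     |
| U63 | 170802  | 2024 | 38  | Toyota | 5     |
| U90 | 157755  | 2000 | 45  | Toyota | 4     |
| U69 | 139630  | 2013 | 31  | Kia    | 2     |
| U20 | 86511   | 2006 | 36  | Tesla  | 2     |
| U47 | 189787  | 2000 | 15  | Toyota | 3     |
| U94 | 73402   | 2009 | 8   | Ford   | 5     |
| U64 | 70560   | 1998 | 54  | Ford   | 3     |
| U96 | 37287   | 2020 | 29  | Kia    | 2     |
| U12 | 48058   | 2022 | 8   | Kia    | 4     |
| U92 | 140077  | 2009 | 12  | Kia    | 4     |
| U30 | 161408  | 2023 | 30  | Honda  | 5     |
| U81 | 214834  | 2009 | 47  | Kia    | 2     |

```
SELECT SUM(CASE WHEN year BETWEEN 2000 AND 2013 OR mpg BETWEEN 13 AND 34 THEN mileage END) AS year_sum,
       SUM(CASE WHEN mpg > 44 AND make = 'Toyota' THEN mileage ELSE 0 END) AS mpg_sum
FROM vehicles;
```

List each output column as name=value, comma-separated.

year_sum=1397097, mpg_sum=157755

[year_sum: year BETWEEN 2000 AND 2013 OR mpg BETWEEN 13 AND 34]
vin=U17: ✓ → 196406
vin=U63: ✗
vin=U90: ✓ → 157755
vin=U69: ✓ → 139630
vin=U20: ✓ → 86511
vin=U47: ✓ → 189787
vin=U94: ✓ → 73402
vin=U64: ✗
vin=U96: ✓ → 37287
vin=U12: ✗
vin=U92: ✓ → 140077
vin=U30: ✓ → 161408
vin=U81: ✓ → 214834
year_sum = 196406 + 157755 + 139630 + 86511 + 189787 + 73402 + 37287 + 140077 + 161408 + 214834 = 1397097
—
[mpg_sum: mpg > 44 AND make = 'Toyota']
vin=U17: ✗
vin=U63: ✗
vin=U90: ✓ → 157755
vin=U69: ✗
vin=U20: ✗
vin=U47: ✗
vin=U94: ✗
vin=U64: ✗
vin=U96: ✗
vin=U12: ✗
vin=U92: ✗
vin=U30: ✗
vin=U81: ✗
mpg_sum = 157755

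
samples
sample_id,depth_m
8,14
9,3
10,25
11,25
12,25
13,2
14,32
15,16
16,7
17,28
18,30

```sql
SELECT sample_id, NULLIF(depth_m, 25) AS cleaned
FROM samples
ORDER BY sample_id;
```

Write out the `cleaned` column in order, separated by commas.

14, 3, NULL, NULL, NULL, 2, 32, 16, 7, 28, 30

sample_id=8: depth_m=14 vs 25: differ → 14
sample_id=9: depth_m=3 vs 25: differ → 3
sample_id=10: depth_m=25 vs 25: equal → NULL
sample_id=11: depth_m=25 vs 25: equal → NULL
sample_id=12: depth_m=25 vs 25: equal → NULL
sample_id=13: depth_m=2 vs 25: differ → 2
sample_id=14: depth_m=32 vs 25: differ → 32
sample_id=15: depth_m=16 vs 25: differ → 16
sample_id=16: depth_m=7 vs 25: differ → 7
sample_id=17: depth_m=28 vs 25: differ → 28
sample_id=18: depth_m=30 vs 25: differ → 30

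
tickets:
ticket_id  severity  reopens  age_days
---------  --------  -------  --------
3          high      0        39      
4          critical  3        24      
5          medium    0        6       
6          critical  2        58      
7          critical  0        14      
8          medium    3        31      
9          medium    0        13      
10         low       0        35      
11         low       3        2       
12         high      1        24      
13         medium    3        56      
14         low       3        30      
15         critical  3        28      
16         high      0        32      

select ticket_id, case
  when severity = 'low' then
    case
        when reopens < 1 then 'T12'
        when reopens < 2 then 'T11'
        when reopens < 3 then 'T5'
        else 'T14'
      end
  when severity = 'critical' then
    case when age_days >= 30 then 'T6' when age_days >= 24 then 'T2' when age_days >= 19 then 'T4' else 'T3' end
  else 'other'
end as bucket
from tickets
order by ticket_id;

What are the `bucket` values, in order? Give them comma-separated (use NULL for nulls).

other, T2, other, T6, T3, other, other, T12, T14, other, other, T14, T2, other

ticket_id=3: severity='high' → outer ELSE → other
ticket_id=4: severity='critical' → inner[age_days >= 24] → T2
ticket_id=5: severity='medium' → outer ELSE → other
ticket_id=6: severity='critical' → inner[age_days >= 30] → T6
ticket_id=7: severity='critical' → inner[ELSE] → T3
ticket_id=8: severity='medium' → outer ELSE → other
ticket_id=9: severity='medium' → outer ELSE → other
ticket_id=10: severity='low' → inner[reopens < 1] → T12
ticket_id=11: severity='low' → inner[ELSE] → T14
ticket_id=12: severity='high' → outer ELSE → other
ticket_id=13: severity='medium' → outer ELSE → other
ticket_id=14: severity='low' → inner[ELSE] → T14
ticket_id=15: severity='critical' → inner[age_days >= 24] → T2
ticket_id=16: severity='high' → outer ELSE → other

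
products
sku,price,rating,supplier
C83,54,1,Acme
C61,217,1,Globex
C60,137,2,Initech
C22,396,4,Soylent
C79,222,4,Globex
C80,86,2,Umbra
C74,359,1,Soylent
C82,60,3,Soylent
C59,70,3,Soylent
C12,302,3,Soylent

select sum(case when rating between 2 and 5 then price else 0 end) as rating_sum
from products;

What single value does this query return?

sku=C83: ✗
sku=C61: ✗
sku=C60: ✓ → 137
sku=C22: ✓ → 396
sku=C79: ✓ → 222
sku=C80: ✓ → 86
sku=C74: ✗
sku=C82: ✓ → 60
sku=C59: ✓ → 70
sku=C12: ✓ → 302
rating_sum = 137 + 396 + 222 + 86 + 60 + 70 + 302 = 1273

1273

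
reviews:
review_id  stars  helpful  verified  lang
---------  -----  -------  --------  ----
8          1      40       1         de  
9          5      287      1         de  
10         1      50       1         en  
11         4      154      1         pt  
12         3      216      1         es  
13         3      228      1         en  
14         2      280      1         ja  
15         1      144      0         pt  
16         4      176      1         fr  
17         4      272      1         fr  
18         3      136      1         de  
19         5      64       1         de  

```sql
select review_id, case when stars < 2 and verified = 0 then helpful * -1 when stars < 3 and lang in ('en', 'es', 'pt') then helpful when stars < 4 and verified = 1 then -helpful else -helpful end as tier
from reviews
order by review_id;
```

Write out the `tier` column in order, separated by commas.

review_id=8: stars < 4 and verified = 1 → -40
review_id=9: ELSE → -287
review_id=10: stars < 3 and lang in ('en', 'es', 'pt') → 50
review_id=11: ELSE → -154
review_id=12: stars < 4 and verified = 1 → -216
review_id=13: stars < 4 and verified = 1 → -228
review_id=14: stars < 4 and verified = 1 → -280
review_id=15: stars < 2 and verified = 0 → -144
review_id=16: ELSE → -176
review_id=17: ELSE → -272
review_id=18: stars < 4 and verified = 1 → -136
review_id=19: ELSE → -64

-40, -287, 50, -154, -216, -228, -280, -144, -176, -272, -136, -64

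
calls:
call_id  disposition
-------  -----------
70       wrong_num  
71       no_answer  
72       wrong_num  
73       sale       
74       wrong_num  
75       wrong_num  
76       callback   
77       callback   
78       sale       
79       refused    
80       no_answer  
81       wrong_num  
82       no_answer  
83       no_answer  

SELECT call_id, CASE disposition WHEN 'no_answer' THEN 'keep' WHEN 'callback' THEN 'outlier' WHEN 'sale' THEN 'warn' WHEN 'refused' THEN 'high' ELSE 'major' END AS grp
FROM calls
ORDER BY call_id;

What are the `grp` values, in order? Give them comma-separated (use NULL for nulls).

major, keep, major, warn, major, major, outlier, outlier, warn, high, keep, major, keep, keep

call_id=70: ELSE → major
call_id=71: disposition='no_answer' → keep
call_id=72: ELSE → major
call_id=73: disposition='sale' → warn
call_id=74: ELSE → major
call_id=75: ELSE → major
call_id=76: disposition='callback' → outlier
call_id=77: disposition='callback' → outlier
call_id=78: disposition='sale' → warn
call_id=79: disposition='refused' → high
call_id=80: disposition='no_answer' → keep
call_id=81: ELSE → major
call_id=82: disposition='no_answer' → keep
call_id=83: disposition='no_answer' → keep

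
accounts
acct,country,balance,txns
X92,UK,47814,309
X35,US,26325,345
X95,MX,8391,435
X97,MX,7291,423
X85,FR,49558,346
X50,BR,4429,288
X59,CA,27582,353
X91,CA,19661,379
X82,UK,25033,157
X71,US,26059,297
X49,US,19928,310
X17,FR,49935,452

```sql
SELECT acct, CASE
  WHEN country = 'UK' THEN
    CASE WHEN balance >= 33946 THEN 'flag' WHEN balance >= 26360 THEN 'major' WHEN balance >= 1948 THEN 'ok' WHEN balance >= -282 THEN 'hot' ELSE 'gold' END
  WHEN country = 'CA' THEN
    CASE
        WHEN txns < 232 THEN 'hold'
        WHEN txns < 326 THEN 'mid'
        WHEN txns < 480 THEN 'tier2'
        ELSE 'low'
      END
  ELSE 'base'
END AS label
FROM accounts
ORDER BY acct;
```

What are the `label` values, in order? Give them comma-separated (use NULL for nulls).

acct=X17: country='FR' → outer ELSE → base
acct=X35: country='US' → outer ELSE → base
acct=X49: country='US' → outer ELSE → base
acct=X50: country='BR' → outer ELSE → base
acct=X59: country='CA' → inner[txns < 480] → tier2
acct=X71: country='US' → outer ELSE → base
acct=X82: country='UK' → inner[balance >= 1948] → ok
acct=X85: country='FR' → outer ELSE → base
acct=X91: country='CA' → inner[txns < 480] → tier2
acct=X92: country='UK' → inner[balance >= 33946] → flag
acct=X95: country='MX' → outer ELSE → base
acct=X97: country='MX' → outer ELSE → base

base, base, base, base, tier2, base, ok, base, tier2, flag, base, base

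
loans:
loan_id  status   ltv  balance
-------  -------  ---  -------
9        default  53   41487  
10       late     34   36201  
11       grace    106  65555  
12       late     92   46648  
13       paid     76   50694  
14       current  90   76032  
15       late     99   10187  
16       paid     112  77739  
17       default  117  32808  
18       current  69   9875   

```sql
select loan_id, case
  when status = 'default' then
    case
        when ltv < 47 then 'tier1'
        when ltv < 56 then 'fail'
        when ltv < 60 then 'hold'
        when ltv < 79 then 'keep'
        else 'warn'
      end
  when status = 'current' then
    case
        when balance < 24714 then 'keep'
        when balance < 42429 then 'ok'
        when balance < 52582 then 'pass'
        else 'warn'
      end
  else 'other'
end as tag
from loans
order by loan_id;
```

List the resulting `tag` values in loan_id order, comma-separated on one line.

loan_id=9: status='default' → inner[ltv < 56] → fail
loan_id=10: status='late' → outer ELSE → other
loan_id=11: status='grace' → outer ELSE → other
loan_id=12: status='late' → outer ELSE → other
loan_id=13: status='paid' → outer ELSE → other
loan_id=14: status='current' → inner[ELSE] → warn
loan_id=15: status='late' → outer ELSE → other
loan_id=16: status='paid' → outer ELSE → other
loan_id=17: status='default' → inner[ELSE] → warn
loan_id=18: status='current' → inner[balance < 24714] → keep

fail, other, other, other, other, warn, other, other, warn, keep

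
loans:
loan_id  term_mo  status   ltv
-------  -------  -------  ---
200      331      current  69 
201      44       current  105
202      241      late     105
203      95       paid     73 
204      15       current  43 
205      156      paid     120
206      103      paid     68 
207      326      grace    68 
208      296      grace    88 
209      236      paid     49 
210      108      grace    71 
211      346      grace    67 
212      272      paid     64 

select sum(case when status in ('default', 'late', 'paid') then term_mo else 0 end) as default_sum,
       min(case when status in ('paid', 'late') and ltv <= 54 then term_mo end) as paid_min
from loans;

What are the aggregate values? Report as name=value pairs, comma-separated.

[default_sum: status in ('default', 'late', 'paid')]
loan_id=200: ✗
loan_id=201: ✗
loan_id=202: ✓ → 241
loan_id=203: ✓ → 95
loan_id=204: ✗
loan_id=205: ✓ → 156
loan_id=206: ✓ → 103
loan_id=207: ✗
loan_id=208: ✗
loan_id=209: ✓ → 236
loan_id=210: ✗
loan_id=211: ✗
loan_id=212: ✓ → 272
default_sum = 241 + 95 + 156 + 103 + 236 + 272 = 1103
—
[paid_min: status in ('paid', 'late') and ltv <= 54]
loan_id=200: ✗
loan_id=201: ✗
loan_id=202: ✗
loan_id=203: ✗
loan_id=204: ✗
loan_id=205: ✗
loan_id=206: ✗
loan_id=207: ✗
loan_id=208: ✗
loan_id=209: ✓ → 236
loan_id=210: ✗
loan_id=211: ✗
loan_id=212: ✗
paid_min = MIN(236) = 236

default_sum=1103, paid_min=236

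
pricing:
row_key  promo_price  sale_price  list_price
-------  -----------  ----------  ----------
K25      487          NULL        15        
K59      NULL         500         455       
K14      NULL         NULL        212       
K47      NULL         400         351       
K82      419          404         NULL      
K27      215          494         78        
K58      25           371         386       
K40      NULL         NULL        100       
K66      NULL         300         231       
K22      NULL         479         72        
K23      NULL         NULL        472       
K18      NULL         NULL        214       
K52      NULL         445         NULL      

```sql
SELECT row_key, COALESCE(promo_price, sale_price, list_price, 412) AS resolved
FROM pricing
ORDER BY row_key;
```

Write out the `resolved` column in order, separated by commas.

212, 214, 479, 472, 487, 215, 100, 400, 445, 25, 500, 300, 419

row_key=K14: promo_price=NULL, sale_price=NULL, list_price=212 → 212
row_key=K18: promo_price=NULL, sale_price=NULL, list_price=214 → 214
row_key=K22: promo_price=NULL, sale_price=479 → 479
row_key=K23: promo_price=NULL, sale_price=NULL, list_price=472 → 472
row_key=K25: promo_price=487 → 487
row_key=K27: promo_price=215 → 215
row_key=K40: promo_price=NULL, sale_price=NULL, list_price=100 → 100
row_key=K47: promo_price=NULL, sale_price=400 → 400
row_key=K52: promo_price=NULL, sale_price=445 → 445
row_key=K58: promo_price=25 → 25
row_key=K59: promo_price=NULL, sale_price=500 → 500
row_key=K66: promo_price=NULL, sale_price=300 → 300
row_key=K82: promo_price=419 → 419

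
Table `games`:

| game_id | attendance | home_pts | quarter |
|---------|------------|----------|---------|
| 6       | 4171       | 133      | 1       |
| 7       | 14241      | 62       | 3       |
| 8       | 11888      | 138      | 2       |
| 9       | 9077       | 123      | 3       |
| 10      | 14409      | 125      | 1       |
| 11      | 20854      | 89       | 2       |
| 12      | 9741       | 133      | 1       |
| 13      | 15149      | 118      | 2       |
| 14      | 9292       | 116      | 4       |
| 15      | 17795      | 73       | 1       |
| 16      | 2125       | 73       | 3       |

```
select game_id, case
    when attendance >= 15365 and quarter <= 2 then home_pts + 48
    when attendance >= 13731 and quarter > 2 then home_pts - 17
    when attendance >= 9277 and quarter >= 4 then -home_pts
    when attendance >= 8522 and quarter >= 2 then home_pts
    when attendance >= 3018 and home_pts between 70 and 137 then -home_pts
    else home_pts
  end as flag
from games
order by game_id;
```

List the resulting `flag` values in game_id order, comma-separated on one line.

game_id=6: attendance >= 3018 and home_pts between 70 and 137 → -133
game_id=7: attendance >= 13731 and quarter > 2 → 45
game_id=8: attendance >= 8522 and quarter >= 2 → 138
game_id=9: attendance >= 8522 and quarter >= 2 → 123
game_id=10: attendance >= 3018 and home_pts between 70 and 137 → -125
game_id=11: attendance >= 15365 and quarter <= 2 → 137
game_id=12: attendance >= 3018 and home_pts between 70 and 137 → -133
game_id=13: attendance >= 8522 and quarter >= 2 → 118
game_id=14: attendance >= 9277 and quarter >= 4 → -116
game_id=15: attendance >= 15365 and quarter <= 2 → 121
game_id=16: ELSE → 73

-133, 45, 138, 123, -125, 137, -133, 118, -116, 121, 73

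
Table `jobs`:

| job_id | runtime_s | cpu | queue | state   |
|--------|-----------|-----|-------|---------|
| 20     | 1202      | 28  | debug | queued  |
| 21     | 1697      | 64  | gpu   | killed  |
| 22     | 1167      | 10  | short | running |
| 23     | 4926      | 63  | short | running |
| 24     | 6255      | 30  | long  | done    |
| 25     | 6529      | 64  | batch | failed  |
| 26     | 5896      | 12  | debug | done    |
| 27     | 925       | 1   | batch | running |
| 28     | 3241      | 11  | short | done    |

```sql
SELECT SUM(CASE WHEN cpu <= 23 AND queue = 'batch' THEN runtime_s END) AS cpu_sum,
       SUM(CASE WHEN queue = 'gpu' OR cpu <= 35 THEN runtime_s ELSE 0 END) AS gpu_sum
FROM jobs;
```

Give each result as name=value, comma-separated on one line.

[cpu_sum: cpu <= 23 AND queue = 'batch']
job_id=20: ✗
job_id=21: ✗
job_id=22: ✗
job_id=23: ✗
job_id=24: ✗
job_id=25: ✗
job_id=26: ✗
job_id=27: ✓ → 925
job_id=28: ✗
cpu_sum = 925
—
[gpu_sum: queue = 'gpu' OR cpu <= 35]
job_id=20: ✓ → 1202
job_id=21: ✓ → 1697
job_id=22: ✓ → 1167
job_id=23: ✗
job_id=24: ✓ → 6255
job_id=25: ✗
job_id=26: ✓ → 5896
job_id=27: ✓ → 925
job_id=28: ✓ → 3241
gpu_sum = 1202 + 1697 + 1167 + 6255 + 5896 + 925 + 3241 = 20383

cpu_sum=925, gpu_sum=20383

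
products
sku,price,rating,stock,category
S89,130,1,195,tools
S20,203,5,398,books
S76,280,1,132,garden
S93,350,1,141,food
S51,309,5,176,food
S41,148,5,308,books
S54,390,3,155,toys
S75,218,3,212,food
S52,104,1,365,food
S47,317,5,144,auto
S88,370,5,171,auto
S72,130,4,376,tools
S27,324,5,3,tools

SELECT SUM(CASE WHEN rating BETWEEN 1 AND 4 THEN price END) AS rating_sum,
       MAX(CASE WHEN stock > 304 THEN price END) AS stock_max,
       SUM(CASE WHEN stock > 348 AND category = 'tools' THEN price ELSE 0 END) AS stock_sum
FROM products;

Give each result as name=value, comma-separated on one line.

rating_sum=1602, stock_max=203, stock_sum=130

[rating_sum: rating BETWEEN 1 AND 4]
sku=S89: ✓ → 130
sku=S20: ✗
sku=S76: ✓ → 280
sku=S93: ✓ → 350
sku=S51: ✗
sku=S41: ✗
sku=S54: ✓ → 390
sku=S75: ✓ → 218
sku=S52: ✓ → 104
sku=S47: ✗
sku=S88: ✗
sku=S72: ✓ → 130
sku=S27: ✗
rating_sum = 130 + 280 + 350 + 390 + 218 + 104 + 130 = 1602
—
[stock_max: stock > 304]
sku=S89: ✗
sku=S20: ✓ → 203
sku=S76: ✗
sku=S93: ✗
sku=S51: ✗
sku=S41: ✓ → 148
sku=S54: ✗
sku=S75: ✗
sku=S52: ✓ → 104
sku=S47: ✗
sku=S88: ✗
sku=S72: ✓ → 130
sku=S27: ✗
stock_max = MAX(203, 148, 104, 130) = 203
—
[stock_sum: stock > 348 AND category = 'tools']
sku=S89: ✗
sku=S20: ✗
sku=S76: ✗
sku=S93: ✗
sku=S51: ✗
sku=S41: ✗
sku=S54: ✗
sku=S75: ✗
sku=S52: ✗
sku=S47: ✗
sku=S88: ✗
sku=S72: ✓ → 130
sku=S27: ✗
stock_sum = 130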